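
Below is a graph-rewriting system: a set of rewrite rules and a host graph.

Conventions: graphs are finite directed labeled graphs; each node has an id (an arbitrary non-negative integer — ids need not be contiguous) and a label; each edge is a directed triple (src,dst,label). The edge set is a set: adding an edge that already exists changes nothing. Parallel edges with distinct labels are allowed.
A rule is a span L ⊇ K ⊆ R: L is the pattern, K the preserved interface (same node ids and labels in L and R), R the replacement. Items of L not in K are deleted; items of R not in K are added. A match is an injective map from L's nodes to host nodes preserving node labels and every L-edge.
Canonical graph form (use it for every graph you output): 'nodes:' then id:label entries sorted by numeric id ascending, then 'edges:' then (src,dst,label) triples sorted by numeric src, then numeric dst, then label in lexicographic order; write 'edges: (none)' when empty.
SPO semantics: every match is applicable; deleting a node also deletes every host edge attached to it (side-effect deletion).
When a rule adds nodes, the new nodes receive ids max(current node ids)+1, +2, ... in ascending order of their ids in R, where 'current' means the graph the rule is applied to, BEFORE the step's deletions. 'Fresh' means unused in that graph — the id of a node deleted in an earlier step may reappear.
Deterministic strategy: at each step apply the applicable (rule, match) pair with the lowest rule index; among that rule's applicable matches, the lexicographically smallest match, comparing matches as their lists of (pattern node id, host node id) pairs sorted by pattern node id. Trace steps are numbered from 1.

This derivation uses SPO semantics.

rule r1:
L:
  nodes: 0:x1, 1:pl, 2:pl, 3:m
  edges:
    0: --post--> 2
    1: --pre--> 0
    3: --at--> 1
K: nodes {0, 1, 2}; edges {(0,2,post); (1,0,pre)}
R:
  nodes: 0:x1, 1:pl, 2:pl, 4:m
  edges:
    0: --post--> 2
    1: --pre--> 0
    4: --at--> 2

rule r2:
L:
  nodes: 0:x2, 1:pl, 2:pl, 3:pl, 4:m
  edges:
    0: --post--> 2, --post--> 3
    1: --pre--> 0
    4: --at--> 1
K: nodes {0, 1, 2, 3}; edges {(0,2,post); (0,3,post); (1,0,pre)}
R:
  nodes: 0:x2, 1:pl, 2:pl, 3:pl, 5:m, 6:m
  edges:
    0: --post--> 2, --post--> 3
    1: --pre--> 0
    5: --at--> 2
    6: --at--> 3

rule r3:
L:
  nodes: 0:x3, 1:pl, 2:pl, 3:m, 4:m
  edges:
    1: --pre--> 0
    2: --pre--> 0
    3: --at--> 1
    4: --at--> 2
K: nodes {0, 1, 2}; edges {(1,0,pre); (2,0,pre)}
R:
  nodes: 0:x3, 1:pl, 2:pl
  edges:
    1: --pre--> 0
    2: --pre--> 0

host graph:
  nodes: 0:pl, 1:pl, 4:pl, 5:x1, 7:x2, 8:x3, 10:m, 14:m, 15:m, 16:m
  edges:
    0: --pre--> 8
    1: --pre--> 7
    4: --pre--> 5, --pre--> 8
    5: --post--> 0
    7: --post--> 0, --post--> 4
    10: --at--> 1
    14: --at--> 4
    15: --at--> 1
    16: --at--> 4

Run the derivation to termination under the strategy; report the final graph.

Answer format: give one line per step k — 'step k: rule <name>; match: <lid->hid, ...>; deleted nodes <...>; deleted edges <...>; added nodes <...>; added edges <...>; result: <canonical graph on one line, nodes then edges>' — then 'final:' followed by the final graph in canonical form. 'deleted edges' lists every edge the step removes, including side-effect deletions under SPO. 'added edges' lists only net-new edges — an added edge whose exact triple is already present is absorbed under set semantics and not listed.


step 1: rule r1; match: 0->5, 1->4, 2->0, 3->14; deleted nodes 14; deleted edges (14,4,at); added nodes 17; added edges (17,0,at); result: nodes: 0:pl, 1:pl, 4:pl, 5:x1, 7:x2, 8:x3, 10:m, 15:m, 16:m, 17:m edges: (0,8,pre); (1,7,pre); (4,5,pre); (4,8,pre); (5,0,post); (7,0,post); (7,4,post); (10,1,at); (15,1,at); (16,4,at); (17,0,at)
step 2: rule r1; match: 0->5, 1->4, 2->0, 3->16; deleted nodes 16; deleted edges (16,4,at); added nodes 18; added edges (18,0,at); result: nodes: 0:pl, 1:pl, 4:pl, 5:x1, 7:x2, 8:x3, 10:m, 15:m, 17:m, 18:m edges: (0,8,pre); (1,7,pre); (4,5,pre); (4,8,pre); (5,0,post); (7,0,post); (7,4,post); (10,1,at); (15,1,at); (17,0,at); (18,0,at)
step 3: rule r2; match: 0->7, 1->1, 2->0, 3->4, 4->10; deleted nodes 10; deleted edges (10,1,at); added nodes 19, 20; added edges (19,0,at); (20,4,at); result: nodes: 0:pl, 1:pl, 4:pl, 5:x1, 7:x2, 8:x3, 15:m, 17:m, 18:m, 19:m, 20:m edges: (0,8,pre); (1,7,pre); (4,5,pre); (4,8,pre); (5,0,post); (7,0,post); (7,4,post); (15,1,at); (17,0,at); (18,0,at); (19,0,at); (20,4,at)
step 4: rule r1; match: 0->5, 1->4, 2->0, 3->20; deleted nodes 20; deleted edges (20,4,at); added nodes 21; added edges (21,0,at); result: nodes: 0:pl, 1:pl, 4:pl, 5:x1, 7:x2, 8:x3, 15:m, 17:m, 18:m, 19:m, 21:m edges: (0,8,pre); (1,7,pre); (4,5,pre); (4,8,pre); (5,0,post); (7,0,post); (7,4,post); (15,1,at); (17,0,at); (18,0,at); (19,0,at); (21,0,at)
step 5: rule r2; match: 0->7, 1->1, 2->0, 3->4, 4->15; deleted nodes 15; deleted edges (15,1,at); added nodes 22, 23; added edges (22,0,at); (23,4,at); result: nodes: 0:pl, 1:pl, 4:pl, 5:x1, 7:x2, 8:x3, 17:m, 18:m, 19:m, 21:m, 22:m, 23:m edges: (0,8,pre); (1,7,pre); (4,5,pre); (4,8,pre); (5,0,post); (7,0,post); (7,4,post); (17,0,at); (18,0,at); (19,0,at); (21,0,at); (22,0,at); (23,4,at)
step 6: rule r1; match: 0->5, 1->4, 2->0, 3->23; deleted nodes 23; deleted edges (23,4,at); added nodes 24; added edges (24,0,at); result: nodes: 0:pl, 1:pl, 4:pl, 5:x1, 7:x2, 8:x3, 17:m, 18:m, 19:m, 21:m, 22:m, 24:m edges: (0,8,pre); (1,7,pre); (4,5,pre); (4,8,pre); (5,0,post); (7,0,post); (7,4,post); (17,0,at); (18,0,at); (19,0,at); (21,0,at); (22,0,at); (24,0,at)
final:
nodes: 0:pl, 1:pl, 4:pl, 5:x1, 7:x2, 8:x3, 17:m, 18:m, 19:m, 21:m, 22:m, 24:m
edges: (0,8,pre); (1,7,pre); (4,5,pre); (4,8,pre); (5,0,post); (7,0,post); (7,4,post); (17,0,at); (18,0,at); (19,0,at); (21,0,at); (22,0,at); (24,0,at)


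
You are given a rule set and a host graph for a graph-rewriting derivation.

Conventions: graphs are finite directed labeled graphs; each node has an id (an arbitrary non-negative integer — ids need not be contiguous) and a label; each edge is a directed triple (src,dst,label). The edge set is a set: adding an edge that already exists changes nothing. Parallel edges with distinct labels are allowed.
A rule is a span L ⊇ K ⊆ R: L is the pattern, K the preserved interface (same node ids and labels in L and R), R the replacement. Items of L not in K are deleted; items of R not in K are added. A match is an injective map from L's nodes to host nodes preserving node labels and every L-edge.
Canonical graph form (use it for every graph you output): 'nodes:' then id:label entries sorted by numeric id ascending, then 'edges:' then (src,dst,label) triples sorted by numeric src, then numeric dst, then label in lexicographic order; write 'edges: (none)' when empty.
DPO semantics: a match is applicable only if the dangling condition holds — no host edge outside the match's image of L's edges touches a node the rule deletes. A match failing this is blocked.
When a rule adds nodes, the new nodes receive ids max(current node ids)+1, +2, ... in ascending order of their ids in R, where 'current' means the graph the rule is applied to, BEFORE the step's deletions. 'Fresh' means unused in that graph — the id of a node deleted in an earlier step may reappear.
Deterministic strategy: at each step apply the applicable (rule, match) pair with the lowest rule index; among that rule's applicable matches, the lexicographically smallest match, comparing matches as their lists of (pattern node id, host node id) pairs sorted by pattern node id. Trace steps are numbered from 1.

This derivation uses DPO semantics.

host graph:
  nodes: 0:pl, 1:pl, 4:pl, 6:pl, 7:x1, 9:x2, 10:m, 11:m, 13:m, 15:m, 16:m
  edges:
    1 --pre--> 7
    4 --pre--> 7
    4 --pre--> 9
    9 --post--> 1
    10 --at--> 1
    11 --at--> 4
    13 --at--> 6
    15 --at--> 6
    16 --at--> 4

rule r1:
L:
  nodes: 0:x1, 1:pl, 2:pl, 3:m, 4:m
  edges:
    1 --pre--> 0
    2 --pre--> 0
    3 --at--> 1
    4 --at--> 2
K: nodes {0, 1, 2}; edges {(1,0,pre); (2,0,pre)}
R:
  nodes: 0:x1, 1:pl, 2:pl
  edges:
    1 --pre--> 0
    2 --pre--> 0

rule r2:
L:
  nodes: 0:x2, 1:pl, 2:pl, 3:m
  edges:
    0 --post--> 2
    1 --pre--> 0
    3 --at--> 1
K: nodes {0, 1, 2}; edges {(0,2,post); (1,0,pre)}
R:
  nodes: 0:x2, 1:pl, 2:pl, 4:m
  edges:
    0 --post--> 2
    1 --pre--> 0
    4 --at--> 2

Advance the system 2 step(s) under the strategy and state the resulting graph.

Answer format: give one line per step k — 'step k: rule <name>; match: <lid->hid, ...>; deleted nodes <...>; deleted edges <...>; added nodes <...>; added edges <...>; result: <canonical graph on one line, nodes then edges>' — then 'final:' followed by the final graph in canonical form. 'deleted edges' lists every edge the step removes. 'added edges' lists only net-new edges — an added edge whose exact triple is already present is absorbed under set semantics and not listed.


step 1: rule r1; match: 0->7, 1->1, 2->4, 3->10, 4->11; deleted nodes 10, 11; deleted edges (10,1,at); (11,4,at); added nodes (none); added edges (none); result: nodes: 0:pl, 1:pl, 4:pl, 6:pl, 7:x1, 9:x2, 13:m, 15:m, 16:m edges: (1,7,pre); (4,7,pre); (4,9,pre); (9,1,post); (13,6,at); (15,6,at); (16,4,at)
step 2: rule r2; match: 0->9, 1->4, 2->1, 3->16; deleted nodes 16; deleted edges (16,4,at); added nodes 17; added edges (17,1,at); result: nodes: 0:pl, 1:pl, 4:pl, 6:pl, 7:x1, 9:x2, 13:m, 15:m, 17:m edges: (1,7,pre); (4,7,pre); (4,9,pre); (9,1,post); (13,6,at); (15,6,at); (17,1,at)
final:
nodes: 0:pl, 1:pl, 4:pl, 6:pl, 7:x1, 9:x2, 13:m, 15:m, 17:m
edges: (1,7,pre); (4,7,pre); (4,9,pre); (9,1,post); (13,6,at); (15,6,at); (17,1,at)


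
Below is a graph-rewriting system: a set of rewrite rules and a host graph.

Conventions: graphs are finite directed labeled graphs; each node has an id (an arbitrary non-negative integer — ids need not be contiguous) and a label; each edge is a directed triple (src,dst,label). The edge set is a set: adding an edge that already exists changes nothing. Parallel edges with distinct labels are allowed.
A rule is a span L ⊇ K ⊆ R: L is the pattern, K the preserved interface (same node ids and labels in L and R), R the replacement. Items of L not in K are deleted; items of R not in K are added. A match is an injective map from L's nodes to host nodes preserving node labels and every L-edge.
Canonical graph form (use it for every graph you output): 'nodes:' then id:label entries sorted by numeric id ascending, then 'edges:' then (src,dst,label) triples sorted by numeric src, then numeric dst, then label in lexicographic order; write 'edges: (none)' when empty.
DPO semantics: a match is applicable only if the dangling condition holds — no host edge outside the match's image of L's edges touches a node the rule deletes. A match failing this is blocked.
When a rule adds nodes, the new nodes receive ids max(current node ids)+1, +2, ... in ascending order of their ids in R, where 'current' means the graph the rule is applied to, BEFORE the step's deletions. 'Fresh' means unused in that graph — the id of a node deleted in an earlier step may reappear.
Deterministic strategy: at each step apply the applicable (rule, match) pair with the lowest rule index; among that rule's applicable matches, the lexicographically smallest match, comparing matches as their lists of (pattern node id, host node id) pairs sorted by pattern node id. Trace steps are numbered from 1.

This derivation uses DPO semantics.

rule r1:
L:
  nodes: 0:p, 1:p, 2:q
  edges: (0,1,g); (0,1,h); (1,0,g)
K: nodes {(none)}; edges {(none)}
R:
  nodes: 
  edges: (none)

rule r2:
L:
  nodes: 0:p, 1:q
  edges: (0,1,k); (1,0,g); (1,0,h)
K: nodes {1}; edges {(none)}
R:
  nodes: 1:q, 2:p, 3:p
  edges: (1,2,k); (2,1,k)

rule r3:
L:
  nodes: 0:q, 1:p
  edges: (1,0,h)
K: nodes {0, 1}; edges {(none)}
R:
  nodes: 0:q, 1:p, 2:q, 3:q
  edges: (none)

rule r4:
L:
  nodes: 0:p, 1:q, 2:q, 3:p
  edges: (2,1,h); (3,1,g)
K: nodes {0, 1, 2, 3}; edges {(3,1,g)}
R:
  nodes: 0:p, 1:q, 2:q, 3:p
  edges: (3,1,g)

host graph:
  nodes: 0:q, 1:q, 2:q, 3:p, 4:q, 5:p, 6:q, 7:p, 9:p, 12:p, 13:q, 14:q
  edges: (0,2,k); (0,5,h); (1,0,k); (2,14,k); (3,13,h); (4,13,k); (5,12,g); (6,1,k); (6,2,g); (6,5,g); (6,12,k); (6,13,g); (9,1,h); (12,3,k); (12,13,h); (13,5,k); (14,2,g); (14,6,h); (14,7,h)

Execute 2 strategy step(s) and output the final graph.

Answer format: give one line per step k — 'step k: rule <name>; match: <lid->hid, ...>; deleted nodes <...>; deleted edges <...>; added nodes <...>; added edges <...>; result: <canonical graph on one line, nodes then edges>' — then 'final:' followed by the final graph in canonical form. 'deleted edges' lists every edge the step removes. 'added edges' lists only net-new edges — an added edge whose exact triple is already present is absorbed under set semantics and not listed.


step 1: rule r3; match: 0->1, 1->9; deleted nodes (none); deleted edges (9,1,h); added nodes 15, 16; added edges (none); result: nodes: 0:q, 1:q, 2:q, 3:p, 4:q, 5:p, 6:q, 7:p, 9:p, 12:p, 13:q, 14:q, 15:q, 16:q edges: (0,2,k); (0,5,h); (1,0,k); (2,14,k); (3,13,h); (4,13,k); (5,12,g); (6,1,k); (6,2,g); (6,5,g); (6,12,k); (6,13,g); (12,3,k); (12,13,h); (13,5,k); (14,2,g); (14,6,h); (14,7,h)
step 2: rule r3; match: 0->13, 1->3; deleted nodes (none); deleted edges (3,13,h); added nodes 17, 18; added edges (none); result: nodes: 0:q, 1:q, 2:q, 3:p, 4:q, 5:p, 6:q, 7:p, 9:p, 12:p, 13:q, 14:q, 15:q, 16:q, 17:q, 18:q edges: (0,2,k); (0,5,h); (1,0,k); (2,14,k); (4,13,k); (5,12,g); (6,1,k); (6,2,g); (6,5,g); (6,12,k); (6,13,g); (12,3,k); (12,13,h); (13,5,k); (14,2,g); (14,6,h); (14,7,h)
final:
nodes: 0:q, 1:q, 2:q, 3:p, 4:q, 5:p, 6:q, 7:p, 9:p, 12:p, 13:q, 14:q, 15:q, 16:q, 17:q, 18:q
edges: (0,2,k); (0,5,h); (1,0,k); (2,14,k); (4,13,k); (5,12,g); (6,1,k); (6,2,g); (6,5,g); (6,12,k); (6,13,g); (12,3,k); (12,13,h); (13,5,k); (14,2,g); (14,6,h); (14,7,h)


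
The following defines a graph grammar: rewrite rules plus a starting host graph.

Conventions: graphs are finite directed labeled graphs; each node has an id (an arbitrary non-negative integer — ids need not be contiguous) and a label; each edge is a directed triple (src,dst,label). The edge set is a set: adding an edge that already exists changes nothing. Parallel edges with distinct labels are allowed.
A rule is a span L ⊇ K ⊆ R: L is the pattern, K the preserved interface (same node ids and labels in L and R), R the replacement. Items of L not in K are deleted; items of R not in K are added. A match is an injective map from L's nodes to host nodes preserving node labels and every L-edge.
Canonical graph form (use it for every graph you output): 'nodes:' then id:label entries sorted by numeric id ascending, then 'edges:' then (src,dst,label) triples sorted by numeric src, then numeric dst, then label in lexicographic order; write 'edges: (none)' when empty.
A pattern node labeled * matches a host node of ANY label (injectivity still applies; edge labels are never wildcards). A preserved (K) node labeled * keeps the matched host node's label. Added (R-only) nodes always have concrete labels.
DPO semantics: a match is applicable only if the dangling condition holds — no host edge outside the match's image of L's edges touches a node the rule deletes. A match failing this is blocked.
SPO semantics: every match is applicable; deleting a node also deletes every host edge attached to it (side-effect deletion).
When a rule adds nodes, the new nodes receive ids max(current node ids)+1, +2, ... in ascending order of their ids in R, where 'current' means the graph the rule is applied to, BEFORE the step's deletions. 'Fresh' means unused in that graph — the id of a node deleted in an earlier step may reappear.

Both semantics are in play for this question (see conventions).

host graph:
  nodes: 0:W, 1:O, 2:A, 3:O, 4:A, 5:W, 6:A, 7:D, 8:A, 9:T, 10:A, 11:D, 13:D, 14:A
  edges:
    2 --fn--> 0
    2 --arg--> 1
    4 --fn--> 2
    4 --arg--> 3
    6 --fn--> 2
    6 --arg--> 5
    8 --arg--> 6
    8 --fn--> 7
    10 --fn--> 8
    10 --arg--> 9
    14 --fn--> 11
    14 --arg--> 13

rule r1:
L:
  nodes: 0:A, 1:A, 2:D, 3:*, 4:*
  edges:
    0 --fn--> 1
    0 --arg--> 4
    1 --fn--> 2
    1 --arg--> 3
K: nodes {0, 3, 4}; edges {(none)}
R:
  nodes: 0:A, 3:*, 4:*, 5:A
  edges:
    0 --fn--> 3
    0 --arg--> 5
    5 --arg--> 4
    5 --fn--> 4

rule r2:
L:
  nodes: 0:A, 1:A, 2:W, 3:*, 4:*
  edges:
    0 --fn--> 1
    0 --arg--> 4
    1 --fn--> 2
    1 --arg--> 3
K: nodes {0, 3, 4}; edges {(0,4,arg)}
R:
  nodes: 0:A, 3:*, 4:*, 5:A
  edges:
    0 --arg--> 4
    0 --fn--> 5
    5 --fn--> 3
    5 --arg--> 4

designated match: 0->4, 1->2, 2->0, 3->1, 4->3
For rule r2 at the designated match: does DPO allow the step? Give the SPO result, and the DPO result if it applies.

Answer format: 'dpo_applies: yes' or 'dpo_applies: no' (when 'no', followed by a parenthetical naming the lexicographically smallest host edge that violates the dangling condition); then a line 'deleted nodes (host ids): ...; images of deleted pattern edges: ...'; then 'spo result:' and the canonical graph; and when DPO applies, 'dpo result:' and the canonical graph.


dpo_applies: no
(the rule deletes node 2, which keeps host edge (6,2,fn) outside the match image — the dangling condition fails, DPO blocks; SPO proceeds and side-deletes such edges)
deleted nodes (host ids): 0, 2; images of deleted pattern edges: (2,0,fn); (2,1,arg); (4,2,fn)
spo result:
nodes: 1:O, 3:O, 4:A, 5:W, 6:A, 7:D, 8:A, 9:T, 10:A, 11:D, 13:D, 14:A, 15:A
edges: (4,3,arg); (4,15,fn); (6,5,arg); (8,6,arg); (8,7,fn); (10,8,fn); (10,9,arg); (14,11,fn); (14,13,arg); (15,1,fn); (15,3,arg)


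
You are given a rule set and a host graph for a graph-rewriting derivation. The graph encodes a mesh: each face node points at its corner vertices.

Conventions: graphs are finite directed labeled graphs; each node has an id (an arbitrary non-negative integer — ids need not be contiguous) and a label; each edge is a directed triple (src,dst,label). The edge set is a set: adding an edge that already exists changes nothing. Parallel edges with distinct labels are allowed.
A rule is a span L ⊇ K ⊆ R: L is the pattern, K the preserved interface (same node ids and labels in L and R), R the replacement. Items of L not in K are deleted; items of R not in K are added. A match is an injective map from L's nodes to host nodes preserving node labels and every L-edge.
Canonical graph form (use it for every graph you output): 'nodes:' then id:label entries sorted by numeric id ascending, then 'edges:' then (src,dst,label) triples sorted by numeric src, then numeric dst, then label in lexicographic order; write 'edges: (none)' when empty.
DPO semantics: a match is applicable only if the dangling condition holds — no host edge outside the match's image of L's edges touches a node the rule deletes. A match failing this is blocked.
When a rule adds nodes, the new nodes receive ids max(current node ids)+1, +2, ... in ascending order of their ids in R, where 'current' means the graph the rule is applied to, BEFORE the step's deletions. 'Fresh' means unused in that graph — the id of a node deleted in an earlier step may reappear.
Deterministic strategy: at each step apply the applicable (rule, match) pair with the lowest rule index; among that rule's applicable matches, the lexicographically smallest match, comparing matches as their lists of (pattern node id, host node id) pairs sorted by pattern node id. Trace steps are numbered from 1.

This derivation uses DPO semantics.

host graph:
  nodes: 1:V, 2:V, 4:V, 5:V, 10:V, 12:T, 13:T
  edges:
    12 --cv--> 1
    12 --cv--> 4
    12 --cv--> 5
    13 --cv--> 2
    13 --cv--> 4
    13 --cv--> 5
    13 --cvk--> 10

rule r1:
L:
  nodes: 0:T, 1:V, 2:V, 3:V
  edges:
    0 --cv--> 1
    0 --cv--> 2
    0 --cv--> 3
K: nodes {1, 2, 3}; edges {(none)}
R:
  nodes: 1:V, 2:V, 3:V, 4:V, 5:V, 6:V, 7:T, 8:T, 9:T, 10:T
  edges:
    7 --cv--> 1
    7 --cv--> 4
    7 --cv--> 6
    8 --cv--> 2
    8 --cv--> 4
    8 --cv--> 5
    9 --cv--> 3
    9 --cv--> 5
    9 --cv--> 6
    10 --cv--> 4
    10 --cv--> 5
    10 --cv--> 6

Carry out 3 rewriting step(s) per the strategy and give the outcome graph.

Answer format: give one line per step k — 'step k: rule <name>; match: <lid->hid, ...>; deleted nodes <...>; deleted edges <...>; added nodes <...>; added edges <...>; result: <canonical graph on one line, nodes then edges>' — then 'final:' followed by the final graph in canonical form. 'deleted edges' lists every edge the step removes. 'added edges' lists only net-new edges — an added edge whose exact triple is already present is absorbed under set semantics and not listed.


step 1: rule r1; match: 0->12, 1->1, 2->4, 3->5; deleted nodes 12; deleted edges (12,1,cv); (12,4,cv); (12,5,cv); added nodes 14, 15, 16, 17, 18, 19, 20; added edges (17,1,cv); (17,14,cv); (17,16,cv); (18,4,cv); (18,14,cv); (18,15,cv); (19,5,cv); (19,15,cv); (19,16,cv); (20,14,cv); (20,15,cv); (20,16,cv); result: nodes: 1:V, 2:V, 4:V, 5:V, 10:V, 13:T, 14:V, 15:V, 16:V, 17:T, 18:T, 19:T, 20:T edges: (13,2,cv); (13,4,cv); (13,5,cv); (13,10,cvk); (17,1,cv); (17,14,cv); (17,16,cv); (18,4,cv); (18,14,cv); (18,15,cv); (19,5,cv); (19,15,cv); (19,16,cv); (20,14,cv); (20,15,cv); (20,16,cv)
step 2: rule r1; match: 0->17, 1->1, 2->14, 3->16; deleted nodes 17; deleted edges (17,1,cv); (17,14,cv); (17,16,cv); added nodes 21, 22, 23, 24, 25, 26, 27; added edges (24,1,cv); (24,21,cv); (24,23,cv); (25,14,cv); (25,21,cv); (25,22,cv); (26,16,cv); (26,22,cv); (26,23,cv); (27,21,cv); (27,22,cv); (27,23,cv); result: nodes: 1:V, 2:V, 4:V, 5:V, 10:V, 13:T, 14:V, 15:V, 16:V, 18:T, 19:T, 20:T, 21:V, 22:V, 23:V, 24:T, 25:T, 26:T, 27:T edges: (13,2,cv); (13,4,cv); (13,5,cv); (13,10,cvk); (18,4,cv); (18,14,cv); (18,15,cv); (19,5,cv); (19,15,cv); (19,16,cv); (20,14,cv); (20,15,cv); (20,16,cv); (24,1,cv); (24,21,cv); (24,23,cv); (25,14,cv); (25,21,cv); (25,22,cv); (26,16,cv); (26,22,cv); (26,23,cv); (27,21,cv); (27,22,cv); (27,23,cv)
step 3: rule r1; match: 0->18, 1->4, 2->14, 3->15; deleted nodes 18; deleted edges (18,4,cv); (18,14,cv); (18,15,cv); added nodes 28, 29, 30, 31, 32, 33, 34; added edges (31,4,cv); (31,28,cv); (31,30,cv); (32,14,cv); (32,28,cv); (32,29,cv); (33,15,cv); (33,29,cv); (33,30,cv); (34,28,cv); (34,29,cv); (34,30,cv); result: nodes: 1:V, 2:V, 4:V, 5:V, 10:V, 13:T, 14:V, 15:V, 16:V, 19:T, 20:T, 21:V, 22:V, 23:V, 24:T, 25:T, 26:T, 27:T, 28:V, 29:V, 30:V, 31:T, 32:T, 33:T, 34:T edges: (13,2,cv); (13,4,cv); (13,5,cv); (13,10,cvk); (19,5,cv); (19,15,cv); (19,16,cv); (20,14,cv); (20,15,cv); (20,16,cv); (24,1,cv); (24,21,cv); (24,23,cv); (25,14,cv); (25,21,cv); (25,22,cv); (26,16,cv); (26,22,cv); (26,23,cv); (27,21,cv); (27,22,cv); (27,23,cv); (31,4,cv); (31,28,cv); (31,30,cv); (32,14,cv); (32,28,cv); (32,29,cv); (33,15,cv); (33,29,cv); (33,30,cv); (34,28,cv); (34,29,cv); (34,30,cv)
final:
nodes: 1:V, 2:V, 4:V, 5:V, 10:V, 13:T, 14:V, 15:V, 16:V, 19:T, 20:T, 21:V, 22:V, 23:V, 24:T, 25:T, 26:T, 27:T, 28:V, 29:V, 30:V, 31:T, 32:T, 33:T, 34:T
edges: (13,2,cv); (13,4,cv); (13,5,cv); (13,10,cvk); (19,5,cv); (19,15,cv); (19,16,cv); (20,14,cv); (20,15,cv); (20,16,cv); (24,1,cv); (24,21,cv); (24,23,cv); (25,14,cv); (25,21,cv); (25,22,cv); (26,16,cv); (26,22,cv); (26,23,cv); (27,21,cv); (27,22,cv); (27,23,cv); (31,4,cv); (31,28,cv); (31,30,cv); (32,14,cv); (32,28,cv); (32,29,cv); (33,15,cv); (33,29,cv); (33,30,cv); (34,28,cv); (34,29,cv); (34,30,cv)


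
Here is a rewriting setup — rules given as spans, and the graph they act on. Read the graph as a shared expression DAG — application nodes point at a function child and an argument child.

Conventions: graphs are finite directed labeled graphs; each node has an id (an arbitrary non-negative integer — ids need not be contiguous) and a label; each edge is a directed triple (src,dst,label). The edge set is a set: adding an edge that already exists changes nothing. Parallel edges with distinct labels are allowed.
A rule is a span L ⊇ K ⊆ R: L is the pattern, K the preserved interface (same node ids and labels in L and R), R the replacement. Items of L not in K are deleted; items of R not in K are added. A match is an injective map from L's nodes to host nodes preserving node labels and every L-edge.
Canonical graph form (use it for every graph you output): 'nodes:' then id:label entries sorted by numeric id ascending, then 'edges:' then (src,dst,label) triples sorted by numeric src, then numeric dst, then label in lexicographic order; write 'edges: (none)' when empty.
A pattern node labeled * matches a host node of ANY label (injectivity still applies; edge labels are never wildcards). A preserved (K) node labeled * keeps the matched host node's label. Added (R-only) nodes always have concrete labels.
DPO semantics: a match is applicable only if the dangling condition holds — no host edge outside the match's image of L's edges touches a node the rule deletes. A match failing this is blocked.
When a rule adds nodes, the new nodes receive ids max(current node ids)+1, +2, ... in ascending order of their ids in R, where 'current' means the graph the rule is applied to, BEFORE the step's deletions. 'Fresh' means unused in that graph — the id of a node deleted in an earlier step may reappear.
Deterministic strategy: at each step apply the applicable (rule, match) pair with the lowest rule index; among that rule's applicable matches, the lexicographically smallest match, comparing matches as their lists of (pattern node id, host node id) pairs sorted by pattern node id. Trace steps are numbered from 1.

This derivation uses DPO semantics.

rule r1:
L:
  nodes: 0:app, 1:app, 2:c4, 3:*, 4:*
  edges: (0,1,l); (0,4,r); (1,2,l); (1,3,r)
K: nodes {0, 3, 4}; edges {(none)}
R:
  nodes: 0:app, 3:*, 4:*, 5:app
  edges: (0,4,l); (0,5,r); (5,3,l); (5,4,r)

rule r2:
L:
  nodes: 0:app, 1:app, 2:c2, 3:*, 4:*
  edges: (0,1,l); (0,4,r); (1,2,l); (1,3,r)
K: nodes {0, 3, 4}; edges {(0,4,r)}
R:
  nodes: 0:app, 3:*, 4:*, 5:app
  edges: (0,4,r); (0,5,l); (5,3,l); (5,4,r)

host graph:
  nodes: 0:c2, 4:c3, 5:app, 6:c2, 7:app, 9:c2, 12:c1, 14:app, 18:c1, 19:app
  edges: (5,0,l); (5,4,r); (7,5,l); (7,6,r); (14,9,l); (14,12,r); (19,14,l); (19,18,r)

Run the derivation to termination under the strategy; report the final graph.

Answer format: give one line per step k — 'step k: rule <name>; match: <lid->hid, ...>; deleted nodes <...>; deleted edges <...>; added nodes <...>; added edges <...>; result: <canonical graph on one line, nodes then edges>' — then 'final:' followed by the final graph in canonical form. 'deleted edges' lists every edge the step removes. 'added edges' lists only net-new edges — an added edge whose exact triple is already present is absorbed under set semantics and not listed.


step 1: rule r2; match: 0->7, 1->5, 2->0, 3->4, 4->6; deleted nodes 0, 5; deleted edges (5,0,l); (5,4,r); (7,5,l); added nodes 20; added edges (7,20,l); (20,4,l); (20,6,r); result: nodes: 4:c3, 6:c2, 7:app, 9:c2, 12:c1, 14:app, 18:c1, 19:app, 20:app edges: (7,6,r); (7,20,l); (14,9,l); (14,12,r); (19,14,l); (19,18,r); (20,4,l); (20,6,r)
step 2: rule r2; match: 0->19, 1->14, 2->9, 3->12, 4->18; deleted nodes 9, 14; deleted edges (14,9,l); (14,12,r); (19,14,l); added nodes 21; added edges (19,21,l); (21,12,l); (21,18,r); result: nodes: 4:c3, 6:c2, 7:app, 12:c1, 18:c1, 19:app, 20:app, 21:app edges: (7,6,r); (7,20,l); (19,18,r); (19,21,l); (20,4,l); (20,6,r); (21,12,l); (21,18,r)
final:
nodes: 4:c3, 6:c2, 7:app, 12:c1, 18:c1, 19:app, 20:app, 21:app
edges: (7,6,r); (7,20,l); (19,18,r); (19,21,l); (20,4,l); (20,6,r); (21,12,l); (21,18,r)


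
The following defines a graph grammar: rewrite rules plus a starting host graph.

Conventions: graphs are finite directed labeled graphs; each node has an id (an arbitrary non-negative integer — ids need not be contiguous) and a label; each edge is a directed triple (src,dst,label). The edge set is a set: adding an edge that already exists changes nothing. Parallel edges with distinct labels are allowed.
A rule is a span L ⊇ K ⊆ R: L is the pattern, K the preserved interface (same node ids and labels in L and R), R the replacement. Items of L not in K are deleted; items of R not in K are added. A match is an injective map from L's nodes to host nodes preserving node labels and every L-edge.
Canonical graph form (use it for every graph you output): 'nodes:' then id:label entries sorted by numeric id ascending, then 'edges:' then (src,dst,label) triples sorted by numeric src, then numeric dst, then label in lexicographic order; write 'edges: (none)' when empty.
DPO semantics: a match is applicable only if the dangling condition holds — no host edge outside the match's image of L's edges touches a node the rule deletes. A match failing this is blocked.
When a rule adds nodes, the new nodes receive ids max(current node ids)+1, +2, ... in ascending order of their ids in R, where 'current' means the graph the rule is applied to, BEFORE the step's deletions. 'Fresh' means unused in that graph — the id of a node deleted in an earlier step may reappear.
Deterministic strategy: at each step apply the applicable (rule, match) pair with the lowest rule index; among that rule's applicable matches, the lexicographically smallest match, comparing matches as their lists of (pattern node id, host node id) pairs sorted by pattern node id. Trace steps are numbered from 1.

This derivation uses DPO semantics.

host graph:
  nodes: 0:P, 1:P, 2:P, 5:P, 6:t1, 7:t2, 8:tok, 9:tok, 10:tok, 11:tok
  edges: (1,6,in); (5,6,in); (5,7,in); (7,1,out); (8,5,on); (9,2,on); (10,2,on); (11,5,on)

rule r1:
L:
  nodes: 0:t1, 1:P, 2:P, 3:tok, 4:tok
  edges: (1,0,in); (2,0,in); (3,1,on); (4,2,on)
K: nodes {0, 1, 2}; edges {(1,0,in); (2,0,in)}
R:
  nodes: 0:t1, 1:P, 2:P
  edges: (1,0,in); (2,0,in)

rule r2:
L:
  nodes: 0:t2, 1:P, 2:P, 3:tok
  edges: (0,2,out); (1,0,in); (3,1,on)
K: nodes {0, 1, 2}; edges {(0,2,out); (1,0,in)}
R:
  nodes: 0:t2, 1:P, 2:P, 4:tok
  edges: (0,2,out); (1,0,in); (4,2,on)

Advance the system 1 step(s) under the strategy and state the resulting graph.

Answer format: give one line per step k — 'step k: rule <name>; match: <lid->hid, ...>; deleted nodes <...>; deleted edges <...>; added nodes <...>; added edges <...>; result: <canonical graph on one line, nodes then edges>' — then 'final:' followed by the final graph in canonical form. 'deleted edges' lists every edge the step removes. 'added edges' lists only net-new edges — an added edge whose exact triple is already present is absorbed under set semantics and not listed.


step 1: rule r2; match: 0->7, 1->5, 2->1, 3->8; deleted nodes 8; deleted edges (8,5,on); added nodes 12; added edges (12,1,on); result: nodes: 0:P, 1:P, 2:P, 5:P, 6:t1, 7:t2, 9:tok, 10:tok, 11:tok, 12:tok edges: (1,6,in); (5,6,in); (5,7,in); (7,1,out); (9,2,on); (10,2,on); (11,5,on); (12,1,on)
final:
nodes: 0:P, 1:P, 2:P, 5:P, 6:t1, 7:t2, 9:tok, 10:tok, 11:tok, 12:tok
edges: (1,6,in); (5,6,in); (5,7,in); (7,1,out); (9,2,on); (10,2,on); (11,5,on); (12,1,on)


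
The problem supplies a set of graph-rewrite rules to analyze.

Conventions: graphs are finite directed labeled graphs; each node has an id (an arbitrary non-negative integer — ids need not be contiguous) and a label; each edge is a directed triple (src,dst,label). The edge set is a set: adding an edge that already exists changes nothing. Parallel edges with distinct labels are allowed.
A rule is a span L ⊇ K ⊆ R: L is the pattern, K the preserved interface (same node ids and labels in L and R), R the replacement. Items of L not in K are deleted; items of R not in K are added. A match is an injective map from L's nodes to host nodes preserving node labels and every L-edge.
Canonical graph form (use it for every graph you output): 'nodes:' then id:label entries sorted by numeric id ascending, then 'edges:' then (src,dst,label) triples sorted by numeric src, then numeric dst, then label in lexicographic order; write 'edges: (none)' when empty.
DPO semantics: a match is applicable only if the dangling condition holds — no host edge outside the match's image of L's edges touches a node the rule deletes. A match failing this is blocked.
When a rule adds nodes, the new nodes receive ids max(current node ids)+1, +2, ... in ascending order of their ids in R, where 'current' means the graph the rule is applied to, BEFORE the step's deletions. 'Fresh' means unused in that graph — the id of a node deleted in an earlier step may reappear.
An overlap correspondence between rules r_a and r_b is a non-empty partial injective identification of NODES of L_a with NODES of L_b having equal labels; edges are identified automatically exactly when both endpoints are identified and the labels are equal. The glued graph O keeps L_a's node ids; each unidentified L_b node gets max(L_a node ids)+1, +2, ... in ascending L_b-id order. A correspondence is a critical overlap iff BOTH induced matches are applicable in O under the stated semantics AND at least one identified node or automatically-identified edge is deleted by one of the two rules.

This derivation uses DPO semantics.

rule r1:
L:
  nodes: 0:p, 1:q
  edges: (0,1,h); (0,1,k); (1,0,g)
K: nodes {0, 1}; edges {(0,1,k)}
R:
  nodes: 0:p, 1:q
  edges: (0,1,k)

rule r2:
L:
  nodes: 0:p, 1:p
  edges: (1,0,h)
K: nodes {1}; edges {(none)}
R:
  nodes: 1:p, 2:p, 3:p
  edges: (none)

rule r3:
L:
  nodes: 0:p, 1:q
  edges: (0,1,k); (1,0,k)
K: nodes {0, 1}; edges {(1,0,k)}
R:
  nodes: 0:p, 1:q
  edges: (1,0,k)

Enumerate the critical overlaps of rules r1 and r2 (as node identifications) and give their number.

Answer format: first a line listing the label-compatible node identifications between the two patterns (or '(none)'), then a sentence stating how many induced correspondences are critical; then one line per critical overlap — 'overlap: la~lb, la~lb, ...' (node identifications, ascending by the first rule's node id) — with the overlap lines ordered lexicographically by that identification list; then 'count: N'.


label-compatible node identifications between L(r1) and L(r2): 0~0, 0~1
0 of the induced correspondences are critical overlaps of r1 and r2.
count: 0


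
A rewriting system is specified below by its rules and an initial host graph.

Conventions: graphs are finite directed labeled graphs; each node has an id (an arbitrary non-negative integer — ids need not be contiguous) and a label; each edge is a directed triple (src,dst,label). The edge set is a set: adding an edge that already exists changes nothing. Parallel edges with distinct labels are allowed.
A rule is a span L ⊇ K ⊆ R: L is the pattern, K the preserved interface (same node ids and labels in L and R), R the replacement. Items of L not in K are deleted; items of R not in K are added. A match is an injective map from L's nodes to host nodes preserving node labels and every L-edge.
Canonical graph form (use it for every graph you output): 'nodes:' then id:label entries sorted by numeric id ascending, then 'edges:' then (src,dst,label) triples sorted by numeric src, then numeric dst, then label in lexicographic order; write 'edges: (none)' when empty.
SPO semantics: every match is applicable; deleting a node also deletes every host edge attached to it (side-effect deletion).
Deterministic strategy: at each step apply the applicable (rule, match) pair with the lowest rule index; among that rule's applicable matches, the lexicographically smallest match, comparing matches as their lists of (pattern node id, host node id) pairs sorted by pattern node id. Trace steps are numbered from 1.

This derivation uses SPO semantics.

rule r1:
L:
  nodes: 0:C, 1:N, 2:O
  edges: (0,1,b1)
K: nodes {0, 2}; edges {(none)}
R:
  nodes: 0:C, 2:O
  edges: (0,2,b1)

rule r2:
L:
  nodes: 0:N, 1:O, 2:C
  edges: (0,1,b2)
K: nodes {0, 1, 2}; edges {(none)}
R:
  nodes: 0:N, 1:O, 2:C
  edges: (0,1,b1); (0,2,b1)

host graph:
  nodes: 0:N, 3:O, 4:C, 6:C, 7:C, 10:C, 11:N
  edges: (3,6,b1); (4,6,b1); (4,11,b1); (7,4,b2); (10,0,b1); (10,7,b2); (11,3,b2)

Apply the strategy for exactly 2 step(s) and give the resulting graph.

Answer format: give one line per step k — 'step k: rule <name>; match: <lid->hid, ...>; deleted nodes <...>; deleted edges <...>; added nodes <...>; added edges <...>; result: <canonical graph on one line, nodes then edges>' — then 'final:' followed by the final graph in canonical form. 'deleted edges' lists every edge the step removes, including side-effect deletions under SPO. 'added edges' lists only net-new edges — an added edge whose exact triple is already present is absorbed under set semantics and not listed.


step 1: rule r1; match: 0->4, 1->11, 2->3; deleted nodes 11; deleted edges (4,11,b1); (11,3,b2); added nodes (none); added edges (4,3,b1); result: nodes: 0:N, 3:O, 4:C, 6:C, 7:C, 10:C edges: (3,6,b1); (4,3,b1); (4,6,b1); (7,4,b2); (10,0,b1); (10,7,b2)
step 2: rule r1; match: 0->10, 1->0, 2->3; deleted nodes 0; deleted edges (10,0,b1); added nodes (none); added edges (10,3,b1); result: nodes: 3:O, 4:C, 6:C, 7:C, 10:C edges: (3,6,b1); (4,3,b1); (4,6,b1); (7,4,b2); (10,3,b1); (10,7,b2)
final:
nodes: 3:O, 4:C, 6:C, 7:C, 10:C
edges: (3,6,b1); (4,3,b1); (4,6,b1); (7,4,b2); (10,3,b1); (10,7,b2)


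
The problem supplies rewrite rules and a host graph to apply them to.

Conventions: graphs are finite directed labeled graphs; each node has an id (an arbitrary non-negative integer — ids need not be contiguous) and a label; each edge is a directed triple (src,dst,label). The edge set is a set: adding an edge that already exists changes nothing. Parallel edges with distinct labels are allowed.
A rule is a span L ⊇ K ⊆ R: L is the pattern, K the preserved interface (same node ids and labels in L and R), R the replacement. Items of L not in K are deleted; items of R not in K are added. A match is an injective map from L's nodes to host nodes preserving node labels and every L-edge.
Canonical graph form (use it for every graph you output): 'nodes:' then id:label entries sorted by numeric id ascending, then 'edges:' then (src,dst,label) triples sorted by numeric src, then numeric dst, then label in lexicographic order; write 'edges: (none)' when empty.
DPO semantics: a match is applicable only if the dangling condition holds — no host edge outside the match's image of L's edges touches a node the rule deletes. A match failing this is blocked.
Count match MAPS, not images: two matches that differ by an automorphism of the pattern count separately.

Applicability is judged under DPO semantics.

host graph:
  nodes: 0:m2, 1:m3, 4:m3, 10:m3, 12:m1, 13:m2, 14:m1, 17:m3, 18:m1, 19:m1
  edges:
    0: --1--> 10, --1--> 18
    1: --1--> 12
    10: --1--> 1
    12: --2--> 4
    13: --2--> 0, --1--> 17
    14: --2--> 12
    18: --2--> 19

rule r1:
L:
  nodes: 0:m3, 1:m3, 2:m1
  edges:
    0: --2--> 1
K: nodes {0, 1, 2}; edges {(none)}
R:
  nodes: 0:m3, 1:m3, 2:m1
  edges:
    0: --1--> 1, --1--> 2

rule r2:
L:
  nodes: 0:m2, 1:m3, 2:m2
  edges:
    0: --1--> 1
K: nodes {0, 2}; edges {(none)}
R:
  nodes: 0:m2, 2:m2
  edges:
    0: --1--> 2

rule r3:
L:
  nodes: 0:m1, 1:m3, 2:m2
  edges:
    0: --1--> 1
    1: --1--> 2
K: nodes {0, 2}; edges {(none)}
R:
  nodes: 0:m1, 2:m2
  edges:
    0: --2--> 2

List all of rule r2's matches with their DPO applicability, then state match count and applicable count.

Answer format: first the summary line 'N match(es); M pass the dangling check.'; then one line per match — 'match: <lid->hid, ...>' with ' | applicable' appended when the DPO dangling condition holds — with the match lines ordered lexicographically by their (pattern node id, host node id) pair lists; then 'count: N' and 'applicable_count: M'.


2 match(es); 1 pass the dangling check.
match: 0->0, 1->10, 2->13
match: 0->13, 1->17, 2->0 | applicable
count: 2
applicable_count: 1


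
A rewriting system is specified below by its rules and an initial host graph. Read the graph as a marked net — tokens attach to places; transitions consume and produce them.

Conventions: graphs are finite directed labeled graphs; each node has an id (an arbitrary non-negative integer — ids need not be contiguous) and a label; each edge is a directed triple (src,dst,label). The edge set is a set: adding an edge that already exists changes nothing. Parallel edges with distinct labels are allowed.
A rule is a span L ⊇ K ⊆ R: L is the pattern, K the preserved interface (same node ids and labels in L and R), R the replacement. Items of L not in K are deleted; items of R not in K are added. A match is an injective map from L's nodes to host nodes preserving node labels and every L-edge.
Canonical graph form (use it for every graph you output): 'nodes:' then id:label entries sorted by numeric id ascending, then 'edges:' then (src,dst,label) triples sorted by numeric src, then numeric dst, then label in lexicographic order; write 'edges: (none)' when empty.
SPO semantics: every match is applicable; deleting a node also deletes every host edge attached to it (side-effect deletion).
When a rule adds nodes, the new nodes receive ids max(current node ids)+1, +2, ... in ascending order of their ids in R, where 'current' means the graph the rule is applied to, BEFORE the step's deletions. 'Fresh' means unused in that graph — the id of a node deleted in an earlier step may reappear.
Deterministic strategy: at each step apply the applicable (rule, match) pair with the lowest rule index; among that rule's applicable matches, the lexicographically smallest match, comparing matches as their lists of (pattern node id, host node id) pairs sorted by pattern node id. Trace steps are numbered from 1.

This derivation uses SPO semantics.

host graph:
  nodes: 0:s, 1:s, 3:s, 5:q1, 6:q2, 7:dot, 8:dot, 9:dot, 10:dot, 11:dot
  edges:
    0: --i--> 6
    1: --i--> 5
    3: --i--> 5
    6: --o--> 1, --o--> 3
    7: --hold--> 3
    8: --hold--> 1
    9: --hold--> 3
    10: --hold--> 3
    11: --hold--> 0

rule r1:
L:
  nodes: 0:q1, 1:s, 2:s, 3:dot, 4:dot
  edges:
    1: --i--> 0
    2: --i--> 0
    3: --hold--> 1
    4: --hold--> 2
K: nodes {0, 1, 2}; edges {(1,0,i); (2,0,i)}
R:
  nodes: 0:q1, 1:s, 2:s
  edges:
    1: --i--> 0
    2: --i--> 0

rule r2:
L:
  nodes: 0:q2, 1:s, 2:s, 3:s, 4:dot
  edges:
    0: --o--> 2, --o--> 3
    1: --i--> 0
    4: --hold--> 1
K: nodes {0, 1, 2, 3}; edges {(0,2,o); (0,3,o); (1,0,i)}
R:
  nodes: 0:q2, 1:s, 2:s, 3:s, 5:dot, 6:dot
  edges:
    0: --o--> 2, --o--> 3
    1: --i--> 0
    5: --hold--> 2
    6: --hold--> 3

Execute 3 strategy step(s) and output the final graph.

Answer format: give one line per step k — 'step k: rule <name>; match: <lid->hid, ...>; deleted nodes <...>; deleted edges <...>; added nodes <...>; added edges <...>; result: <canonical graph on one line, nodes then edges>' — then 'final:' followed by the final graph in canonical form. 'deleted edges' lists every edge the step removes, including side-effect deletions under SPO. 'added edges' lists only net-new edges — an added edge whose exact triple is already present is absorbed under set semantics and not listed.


step 1: rule r1; match: 0->5, 1->1, 2->3, 3->8, 4->7; deleted nodes 7, 8; deleted edges (7,3,hold); (8,1,hold); added nodes (none); added edges (none); result: nodes: 0:s, 1:s, 3:s, 5:q1, 6:q2, 9:dot, 10:dot, 11:dot edges: (0,6,i); (1,5,i); (3,5,i); (6,1,o); (6,3,o); (9,3,hold); (10,3,hold); (11,0,hold)
step 2: rule r2; match: 0->6, 1->0, 2->1, 3->3, 4->11; deleted nodes 11; deleted edges (11,0,hold); added nodes 12, 13; added edges (12,1,hold); (13,3,hold); result: nodes: 0:s, 1:s, 3:s, 5:q1, 6:q2, 9:dot, 10:dot, 12:dot, 13:dot edges: (0,6,i); (1,5,i); (3,5,i); (6,1,o); (6,3,o); (9,3,hold); (10,3,hold); (12,1,hold); (13,3,hold)
step 3: rule r1; match: 0->5, 1->1, 2->3, 3->12, 4->9; deleted nodes 9, 12; deleted edges (9,3,hold); (12,1,hold); added nodes (none); added edges (none); result: nodes: 0:s, 1:s, 3:s, 5:q1, 6:q2, 10:dot, 13:dot edges: (0,6,i); (1,5,i); (3,5,i); (6,1,o); (6,3,o); (10,3,hold); (13,3,hold)
final:
nodes: 0:s, 1:s, 3:s, 5:q1, 6:q2, 10:dot, 13:dot
edges: (0,6,i); (1,5,i); (3,5,i); (6,1,o); (6,3,o); (10,3,hold); (13,3,hold)
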